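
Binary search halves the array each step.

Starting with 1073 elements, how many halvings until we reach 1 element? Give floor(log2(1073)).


1073 / 2 = 536
536 / 2 = 268
268 / 2 = 134
134 / 2 = 67
67 / 2 = 33
33 / 2 = 16
16 / 2 = 8
8 / 2 = 4
4 / 2 = 2
2 / 2 = 1
Reached 1 after 10 halvings

10


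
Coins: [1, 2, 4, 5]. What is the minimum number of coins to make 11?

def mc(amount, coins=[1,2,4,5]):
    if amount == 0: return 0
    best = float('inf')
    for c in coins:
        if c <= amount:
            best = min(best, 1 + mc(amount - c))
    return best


Building up with DP:
mc(0) = 0
mc(1) = min(1+mc(0)=1+0=1) = 1
mc(2) = min(1+mc(1)=1+1=2, 1+mc(0)=1+0=1) = 1
mc(3) = min(1+mc(2)=1+1=2, 1+mc(1)=1+1=2) = 2
mc(4) = min(1+mc(3)=1+2=3, 1+mc(2)=1+1=2, 1+mc(0)=1+0=1) = 1
mc(5) = min(1+mc(4)=1+1=2, 1+mc(3)=1+2=3, 1+mc(1)=1+1=2, 1+mc(0)=1+0=1) = 1
mc(6) = min(1+mc(5)=1+1=2, 1+mc(4)=1+1=2, 1+mc(2)=1+1=2, 1+mc(1)=1+1=2) = 2
mc(7) = min(1+mc(6)=1+2=3, 1+mc(5)=1+1=2, 1+mc(3)=1+2=3, 1+mc(2)=1+1=2) = 2
mc(8) = min(1+mc(7)=1+2=3, 1+mc(6)=1+2=3, 1+mc(4)=1+1=2, 1+mc(3)=1+2=3) = 2
mc(9) = min(1+mc(8)=1+2=3, 1+mc(7)=1+2=3, 1+mc(5)=1+1=2, 1+mc(4)=1+1=2) = 2
mc(10) = min(1+mc(9)=1+2=3, 1+mc(8)=1+2=3, 1+mc(6)=1+2=3, 1+mc(5)=1+1=2) = 2
mc(11) = min(1+mc(10)=1+2=3, 1+mc(9)=1+2=3, 1+mc(7)=1+2=3, 1+mc(6)=1+2=3) = 3

3


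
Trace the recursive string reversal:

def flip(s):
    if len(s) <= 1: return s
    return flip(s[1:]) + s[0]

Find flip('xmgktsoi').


flip('xmgktsoi') = flip('mgktsoi') + 'x'
flip('mgktsoi') = flip('gktsoi') + 'm'
flip('gktsoi') = flip('ktsoi') + 'g'
flip('ktsoi') = flip('tsoi') + 'k'
flip('tsoi') = flip('soi') + 't'
flip('soi') = flip('oi') + 's'
flip('oi') = flip('i') + 'o'
flip('i') = 'i'  (base case)
Concatenating: 'i' + 'o' + 's' + 't' + 'k' + 'g' + 'm' + 'x' = 'iostkgmx'

iostkgmx


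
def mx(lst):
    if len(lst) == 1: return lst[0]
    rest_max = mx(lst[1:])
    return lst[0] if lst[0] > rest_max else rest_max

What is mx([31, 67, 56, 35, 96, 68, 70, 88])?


mx([31, 67, 56, 35, 96, 68, 70, 88]): compare 31 with mx([67, 56, 35, 96, 68, 70, 88])
mx([67, 56, 35, 96, 68, 70, 88]): compare 67 with mx([56, 35, 96, 68, 70, 88])
mx([56, 35, 96, 68, 70, 88]): compare 56 with mx([35, 96, 68, 70, 88])
mx([35, 96, 68, 70, 88]): compare 35 with mx([96, 68, 70, 88])
mx([96, 68, 70, 88]): compare 96 with mx([68, 70, 88])
mx([68, 70, 88]): compare 68 with mx([70, 88])
mx([70, 88]): compare 70 with mx([88])
mx([88]) = 88  (base case)
Compare 70 with 88 -> 88
Compare 68 with 88 -> 88
Compare 96 with 88 -> 96
Compare 35 with 96 -> 96
Compare 56 with 96 -> 96
Compare 67 with 96 -> 96
Compare 31 with 96 -> 96

96


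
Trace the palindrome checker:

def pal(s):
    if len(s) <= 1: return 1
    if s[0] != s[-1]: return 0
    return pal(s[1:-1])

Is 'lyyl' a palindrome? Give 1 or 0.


pal('lyyl'): s[0]='l' == s[-1]='l' -> check pal('yy')
pal('yy'): s[0]='y' == s[-1]='y' -> check pal('')
pal(''): len <= 1 -> return 1  (base case)
Result: 1 (palindrome)

1


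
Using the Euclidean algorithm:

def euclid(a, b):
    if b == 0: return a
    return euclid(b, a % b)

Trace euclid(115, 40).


euclid(115, 40) = euclid(40, 35)
euclid(40, 35) = euclid(35, 5)
euclid(35, 5) = euclid(5, 0)
euclid(5, 0) = 5  (base case)

5


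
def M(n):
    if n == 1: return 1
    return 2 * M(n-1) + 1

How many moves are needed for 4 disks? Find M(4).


M(4) = 2 * M(3) + 1
M(3) = 2 * M(2) + 1
M(2) = 2 * M(1) + 1
M(1) = 1  (base case)
M(2) = 2 * 1 + 1 = 3
M(3) = 2 * 3 + 1 = 7
M(4) = 2 * 7 + 1 = 15

15


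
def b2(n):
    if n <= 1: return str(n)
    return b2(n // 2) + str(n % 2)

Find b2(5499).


b2(5499) = b2(2749) + '1'
b2(2749) = b2(1374) + '1'
b2(1374) = b2(687) + '0'
b2(687) = b2(343) + '1'
b2(343) = b2(171) + '1'
b2(171) = b2(85) + '1'
b2(85) = b2(42) + '1'
b2(42) = b2(21) + '0'
b2(21) = b2(10) + '1'
b2(10) = b2(5) + '0'
b2(5) = b2(2) + '1'
b2(2) = b2(1) + '0'
b2(1) = '1'  (base case)
Concatenating: '1' + '0' + '1' + '0' + '1' + '0' + '1' + '1' + '1' + '1' + '0' + '1' + '1' = '1010101111011'

1010101111011


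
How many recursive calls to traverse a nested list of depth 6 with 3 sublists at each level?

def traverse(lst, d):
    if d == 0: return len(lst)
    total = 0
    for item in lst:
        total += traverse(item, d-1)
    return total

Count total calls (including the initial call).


At depth 0 (root): 1 call
At depth 1: each of 1 parents calls traverse on 3 children = 3 calls
At depth 2: each of 3 parents calls traverse on 3 children = 9 calls
At depth 3: each of 9 parents calls traverse on 3 children = 27 calls
At depth 4: each of 27 parents calls traverse on 3 children = 81 calls
At depth 5: each of 81 parents calls traverse on 3 children = 243 calls
At depth 6: each of 243 parents calls traverse on 3 children = 729 calls
Total: 1 + 3 + 9 + 27 + 81 + 243 + 729 = 1093

1093


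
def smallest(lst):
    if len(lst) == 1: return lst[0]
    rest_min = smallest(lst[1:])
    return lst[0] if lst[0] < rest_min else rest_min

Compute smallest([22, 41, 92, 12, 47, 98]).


smallest([22, 41, 92, 12, 47, 98]): compare 22 with smallest([41, 92, 12, 47, 98])
smallest([41, 92, 12, 47, 98]): compare 41 with smallest([92, 12, 47, 98])
smallest([92, 12, 47, 98]): compare 92 with smallest([12, 47, 98])
smallest([12, 47, 98]): compare 12 with smallest([47, 98])
smallest([47, 98]): compare 47 with smallest([98])
smallest([98]) = 98  (base case)
Compare 47 with 98 -> 47
Compare 12 with 47 -> 12
Compare 92 with 12 -> 12
Compare 41 with 12 -> 12
Compare 22 with 12 -> 12

12


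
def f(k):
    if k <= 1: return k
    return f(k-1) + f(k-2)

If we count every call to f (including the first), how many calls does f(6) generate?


Let C(n) = total calls for f(n)
C(0) = 1, C(1) = 1
C(2) = 1 + C(1) + C(0) = 1 + 1 + 1 = 3
C(3) = 1 + C(2) + C(1) = 1 + 3 + 1 = 5
C(4) = 1 + C(3) + C(2) = 1 + 5 + 3 = 9
C(5) = 1 + C(4) + C(3) = 1 + 9 + 5 = 15
C(6) = 1 + C(5) + C(4) = 1 + 15 + 9 = 25

25


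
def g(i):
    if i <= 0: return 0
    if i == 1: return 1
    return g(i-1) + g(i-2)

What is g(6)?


Computing g(6) bottom-up:
g(0) = 0
g(1) = 1
g(2) = g(1) + g(0) = 1 + 0 = 1
g(3) = g(2) + g(1) = 1 + 1 = 2
g(4) = g(3) + g(2) = 2 + 1 = 3
g(5) = g(4) + g(3) = 3 + 2 = 5
g(6) = g(5) + g(4) = 5 + 3 = 8

8


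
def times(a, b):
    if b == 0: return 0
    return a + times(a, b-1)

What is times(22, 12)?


times(22, 12) = 22 + times(22, 11)
times(22, 11) = 22 + times(22, 10)
times(22, 10) = 22 + times(22, 9)
times(22, 9) = 22 + times(22, 8)
times(22, 8) = 22 + times(22, 7)
times(22, 7) = 22 + times(22, 6)
times(22, 6) = 22 + times(22, 5)
times(22, 5) = 22 + times(22, 4)
times(22, 4) = 22 + times(22, 3)
times(22, 3) = 22 + times(22, 2)
times(22, 2) = 22 + times(22, 1)
times(22, 1) = 22 + times(22, 0)
times(22, 0) = 0  (base case)
Total: 22 + 22 + 22 + 22 + 22 + 22 + 22 + 22 + 22 + 22 + 22 + 22 + 0 = 264

264


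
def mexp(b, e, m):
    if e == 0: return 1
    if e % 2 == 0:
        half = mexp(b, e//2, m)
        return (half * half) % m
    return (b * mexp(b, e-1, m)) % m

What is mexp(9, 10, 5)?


mexp(9, 10, 5): e is even, compute mexp(9, 5, 5)
  mexp(9, 5, 5): e is odd, compute mexp(9, 4, 5)
    mexp(9, 4, 5): e is even, compute mexp(9, 2, 5)
      mexp(9, 2, 5): e is even, compute mexp(9, 1, 5)
        mexp(9, 1, 5): e is odd, compute mexp(9, 0, 5)
          mexp(9, 0, 5) = 1
        (9 * 1) % 5 = 4
      half=4, (4*4) % 5 = 1
    half=1, (1*1) % 5 = 1
  (9 * 1) % 5 = 4
half=4, (4*4) % 5 = 1

1


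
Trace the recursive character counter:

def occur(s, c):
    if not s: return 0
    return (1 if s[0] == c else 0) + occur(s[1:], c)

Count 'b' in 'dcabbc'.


s[0]='d' != 'b' -> 0
s[0]='c' != 'b' -> 0
s[0]='a' != 'b' -> 0
s[0]='b' == 'b' -> 1
s[0]='b' == 'b' -> 1
s[0]='c' != 'b' -> 0
Sum: 0 + 0 + 0 + 1 + 1 + 0 = 2

2


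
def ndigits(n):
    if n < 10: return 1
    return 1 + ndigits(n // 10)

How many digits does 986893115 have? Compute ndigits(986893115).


ndigits(986893115) = 1 + ndigits(98689311)
ndigits(98689311) = 1 + ndigits(9868931)
ndigits(9868931) = 1 + ndigits(986893)
ndigits(986893) = 1 + ndigits(98689)
ndigits(98689) = 1 + ndigits(9868)
ndigits(9868) = 1 + ndigits(986)
ndigits(986) = 1 + ndigits(98)
ndigits(98) = 1 + ndigits(9)
ndigits(9) = 1  (base case: 9 < 10)
Unwinding: 1 + 1 + 1 + 1 + 1 + 1 + 1 + 1 + 1 = 9

9


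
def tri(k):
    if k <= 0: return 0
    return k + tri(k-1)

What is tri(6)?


tri(6)
= 6 + 5 + 4 + 3 + 2 + 1 + tri(0)
= 6 + 5 + 4 + 3 + 2 + 1 + 0
= 21

21


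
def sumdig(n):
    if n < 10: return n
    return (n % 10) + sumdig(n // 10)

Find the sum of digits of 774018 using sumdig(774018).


sumdig(774018) = 8 + sumdig(77401)
sumdig(77401) = 1 + sumdig(7740)
sumdig(7740) = 0 + sumdig(774)
sumdig(774) = 4 + sumdig(77)
sumdig(77) = 7 + sumdig(7)
sumdig(7) = 7  (base case)
Total: 8 + 1 + 0 + 4 + 7 + 7 = 27

27


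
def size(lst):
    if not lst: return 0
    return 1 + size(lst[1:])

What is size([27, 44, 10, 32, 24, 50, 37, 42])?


size([27, 44, 10, 32, 24, 50, 37, 42]) = 1 + size([44, 10, 32, 24, 50, 37, 42])
size([44, 10, 32, 24, 50, 37, 42]) = 1 + size([10, 32, 24, 50, 37, 42])
size([10, 32, 24, 50, 37, 42]) = 1 + size([32, 24, 50, 37, 42])
size([32, 24, 50, 37, 42]) = 1 + size([24, 50, 37, 42])
size([24, 50, 37, 42]) = 1 + size([50, 37, 42])
size([50, 37, 42]) = 1 + size([37, 42])
size([37, 42]) = 1 + size([42])
size([42]) = 1 + size([])
size([]) = 0  (base case)
Unwinding: 1 + 1 + 1 + 1 + 1 + 1 + 1 + 1 + 0 = 8

8


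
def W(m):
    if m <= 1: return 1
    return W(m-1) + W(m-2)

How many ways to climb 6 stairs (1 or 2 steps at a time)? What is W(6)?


Building up from base cases:
W(0) = 1
W(1) = 1
W(2) = W(1) + W(0) = 1 + 1 = 2
W(3) = W(2) + W(1) = 2 + 1 = 3
W(4) = W(3) + W(2) = 3 + 2 = 5
W(5) = W(4) + W(3) = 5 + 3 = 8
W(6) = W(5) + W(4) = 8 + 5 = 13

13


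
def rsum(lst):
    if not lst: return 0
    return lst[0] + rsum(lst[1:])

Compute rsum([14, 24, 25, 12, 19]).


rsum([14, 24, 25, 12, 19]) = 14 + rsum([24, 25, 12, 19])
rsum([24, 25, 12, 19]) = 24 + rsum([25, 12, 19])
rsum([25, 12, 19]) = 25 + rsum([12, 19])
rsum([12, 19]) = 12 + rsum([19])
rsum([19]) = 19 + rsum([])
rsum([]) = 0  (base case)
Total: 14 + 24 + 25 + 12 + 19 + 0 = 94

94


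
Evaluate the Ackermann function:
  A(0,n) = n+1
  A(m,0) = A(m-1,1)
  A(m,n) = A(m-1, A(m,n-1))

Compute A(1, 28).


A(1, 28) = A(0, A(1, 27))
  A(1, 27) = A(0, A(1, 26))
    A(1, 26) = A(0, A(1, 25))
      A(1, 25) = A(0, A(1, 24))
        A(1, 24) = A(0, A(1, 23))
          A(1, 23) = A(0, A(1, 22))
          A(1, 22) = A(0, A(1, 21))
          A(1, 21) = A(0, A(1, 20))
          A(1, 20) = A(0, A(1, 19))
          A(1, 19) = A(0, A(1, 18))
          A(1, 18) = A(0, A(1, 17))
          A(1, 17) = A(0, A(1, 16))
          A(1, 16) = A(0, A(1, 15))
          A(1, 15) = A(0, A(1, 14))
          A(1, 14) = A(0, A(1, 13))
          A(1, 13) = A(0, A(1, 12))
          A(1, 12) = A(0, A(1, 11))
          A(1, 11) = A(0, A(1, 10))
          A(1, 10) = A(0, A(1, 9))
          A(1, 9) = A(0, A(1, 8))
          A(1, 8) = A(0, A(1, 7))
          A(1, 7) = A(0, A(1, 6))
          A(1, 6) = A(0, A(1, 5))
          A(1, 5) = A(0, A(1, 4))
          A(1, 4) = A(0, A(1, 3))
... (trace truncated)
Result: A(1, 28) = 30

30


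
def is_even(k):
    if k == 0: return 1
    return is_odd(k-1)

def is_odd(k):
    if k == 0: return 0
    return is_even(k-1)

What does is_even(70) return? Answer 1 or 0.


is_even(70) = is_odd(69)
is_odd(69) = is_even(68)
is_even(68) = is_odd(67)
is_odd(67) = is_even(66)
is_even(66) = is_odd(65)
is_odd(65) = is_even(64)
is_even(64) = is_odd(63)
is_odd(63) = is_even(62)
is_even(62) = is_odd(61)
is_odd(61) = is_even(60)
is_even(60) = is_odd(59)
is_odd(59) = is_even(58)
is_even(58) = is_odd(57)
is_odd(57) = is_even(56)
is_even(56) = is_odd(55)
is_odd(55) = is_even(54)
is_even(54) = is_odd(53)
is_odd(53) = is_even(52)
is_even(52) = is_odd(51)
is_odd(51) = is_even(50)
is_even(50) = is_odd(49)
is_odd(49) = is_even(48)
is_even(48) = is_odd(47)
is_odd(47) = is_even(46)
is_even(46) = is_odd(45)
is_odd(45) = is_even(44)
is_even(44) = is_odd(43)
is_odd(43) = is_even(42)
is_even(42) = is_odd(41)
is_odd(41) = is_even(40)
is_even(40) = is_odd(39)
is_odd(39) = is_even(38)
is_even(38) = is_odd(37)
is_odd(37) = is_even(36)
is_even(36) = is_odd(35)
is_odd(35) = is_even(34)
is_even(34) = is_odd(33)
is_odd(33) = is_even(32)
is_even(32) = is_odd(31)
is_odd(31) = is_even(30)
is_even(30) = is_odd(29)
is_odd(29) = is_even(28)
is_even(28) = is_odd(27)
is_odd(27) = is_even(26)
is_even(26) = is_odd(25)
is_odd(25) = is_even(24)
is_even(24) = is_odd(23)
is_odd(23) = is_even(22)
is_even(22) = is_odd(21)
is_odd(21) = is_even(20)
is_even(20) = is_odd(19)
is_odd(19) = is_even(18)
is_even(18) = is_odd(17)
is_odd(17) = is_even(16)
is_even(16) = is_odd(15)
is_odd(15) = is_even(14)
is_even(14) = is_odd(13)
is_odd(13) = is_even(12)
is_even(12) = is_odd(11)
is_odd(11) = is_even(10)
is_even(10) = is_odd(9)
is_odd(9) = is_even(8)
is_even(8) = is_odd(7)
is_odd(7) = is_even(6)
is_even(6) = is_odd(5)
is_odd(5) = is_even(4)
is_even(4) = is_odd(3)
is_odd(3) = is_even(2)
is_even(2) = is_odd(1)
is_odd(1) = is_even(0)
is_even(0) = 1  (base case)
Result: 1

1


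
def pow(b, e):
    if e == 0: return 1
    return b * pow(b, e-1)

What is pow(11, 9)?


pow(11, 9)
= 11 * pow(11, 8)
= 11 * 11 * pow(11, 7)
= 11 * 11 * 11 * pow(11, 6)
= 11 * 11 * 11 * 11 * pow(11, 5)
= 11 * 11 * 11 * 11 * 11 * pow(11, 4)
= 11 * 11 * 11 * 11 * 11 * 11 * pow(11, 3)
= 11 * 11 * 11 * 11 * 11 * 11 * 11 * pow(11, 2)
= 11 * 11 * 11 * 11 * 11 * 11 * 11 * 11 * pow(11, 1)
= 11 * 11 * 11 * 11 * 11 * 11 * 11 * 11 * 11 * pow(11, 0)
= 11 * 11 * 11 * 11 * 11 * 11 * 11 * 11 * 11 * 1
= 2357947691

2357947691


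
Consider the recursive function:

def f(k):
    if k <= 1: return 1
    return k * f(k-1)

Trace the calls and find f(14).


f(14)
= 14 * f(13)
= 14 * 13 * f(12)
= 14 * 13 * 12 * f(11)
= 14 * 13 * 12 * 11 * f(10)
= 14 * 13 * 12 * 11 * 10 * f(9)
= 14 * 13 * 12 * 11 * 10 * 9 * f(8)
= 14 * 13 * 12 * 11 * 10 * 9 * 8 * f(7)
= 14 * 13 * 12 * 11 * 10 * 9 * 8 * 7 * f(6)
= 14 * 13 * 12 * 11 * 10 * 9 * 8 * 7 * 6 * f(5)
= 14 * 13 * 12 * 11 * 10 * 9 * 8 * 7 * 6 * 5 * f(4)
= 14 * 13 * 12 * 11 * 10 * 9 * 8 * 7 * 6 * 5 * 4 * f(3)
= 14 * 13 * 12 * 11 * 10 * 9 * 8 * 7 * 6 * 5 * 4 * 3 * f(2)
= 14 * 13 * 12 * 11 * 10 * 9 * 8 * 7 * 6 * 5 * 4 * 3 * 2 * f(1)
= 14 * 13 * 12 * 11 * 10 * 9 * 8 * 7 * 6 * 5 * 4 * 3 * 2 * 1
= 87178291200

87178291200


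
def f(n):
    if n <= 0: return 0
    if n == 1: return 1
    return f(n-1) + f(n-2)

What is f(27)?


Computing f(27) bottom-up:
f(0) = 0
f(1) = 1
f(2) = f(1) + f(0) = 1 + 0 = 1
f(3) = f(2) + f(1) = 1 + 1 = 2
f(4) = f(3) + f(2) = 2 + 1 = 3
f(5) = f(4) + f(3) = 3 + 2 = 5
f(6) = f(5) + f(4) = 5 + 3 = 8
f(7) = f(6) + f(5) = 8 + 5 = 13
f(8) = f(7) + f(6) = 13 + 8 = 21
f(9) = f(8) + f(7) = 21 + 13 = 34
f(10) = f(9) + f(8) = 34 + 21 = 55
f(11) = f(10) + f(9) = 55 + 34 = 89
f(12) = f(11) + f(10) = 89 + 55 = 144
f(13) = f(12) + f(11) = 144 + 89 = 233
f(14) = f(13) + f(12) = 233 + 144 = 377
f(15) = f(14) + f(13) = 377 + 233 = 610
f(16) = f(15) + f(14) = 610 + 377 = 987
f(17) = f(16) + f(15) = 987 + 610 = 1597
f(18) = f(17) + f(16) = 1597 + 987 = 2584
f(19) = f(18) + f(17) = 2584 + 1597 = 4181
f(20) = f(19) + f(18) = 4181 + 2584 = 6765
f(21) = f(20) + f(19) = 6765 + 4181 = 10946
f(22) = f(21) + f(20) = 10946 + 6765 = 17711
f(23) = f(22) + f(21) = 17711 + 10946 = 28657
f(24) = f(23) + f(22) = 28657 + 17711 = 46368
f(25) = f(24) + f(23) = 46368 + 28657 = 75025
f(26) = f(25) + f(24) = 75025 + 46368 = 121393
f(27) = f(26) + f(25) = 121393 + 75025 = 196418

196418


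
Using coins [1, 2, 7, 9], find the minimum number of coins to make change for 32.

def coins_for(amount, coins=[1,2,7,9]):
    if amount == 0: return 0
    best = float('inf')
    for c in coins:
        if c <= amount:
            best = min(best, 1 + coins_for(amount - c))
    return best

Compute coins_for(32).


Building up with DP:
coins_for(0) = 0
coins_for(1) = min(1+coins_for(0)=1+0=1) = 1
coins_for(2) = min(1+coins_for(1)=1+1=2, 1+coins_for(0)=1+0=1) = 1
coins_for(3) = min(1+coins_for(2)=1+1=2, 1+coins_for(1)=1+1=2) = 2
coins_for(4) = min(1+coins_for(3)=1+2=3, 1+coins_for(2)=1+1=2) = 2
coins_for(5) = min(1+coins_for(4)=1+2=3, 1+coins_for(3)=1+2=3) = 3
coins_for(6) = min(1+coins_for(5)=1+3=4, 1+coins_for(4)=1+2=3) = 3
coins_for(7) = min(1+coins_for(6)=1+3=4, 1+coins_for(5)=1+3=4, 1+coins_for(0)=1+0=1) = 1
coins_for(8) = min(1+coins_for(7)=1+1=2, 1+coins_for(6)=1+3=4, 1+coins_for(1)=1+1=2) = 2
coins_for(9) = min(1+coins_for(8)=1+2=3, 1+coins_for(7)=1+1=2, 1+coins_for(2)=1+1=2, 1+coins_for(0)=1+0=1) = 1
coins_for(10) = min(1+coins_for(9)=1+1=2, 1+coins_for(8)=1+2=3, 1+coins_for(3)=1+2=3, 1+coins_for(1)=1+1=2) = 2
coins_for(11) = min(1+coins_for(10)=1+2=3, 1+coins_for(9)=1+1=2, 1+coins_for(4)=1+2=3, 1+coins_for(2)=1+1=2) = 2
coins_for(12) = min(1+coins_for(11)=1+2=3, 1+coins_for(10)=1+2=3, 1+coins_for(5)=1+3=4, 1+coins_for(3)=1+2=3) = 3
coins_for(13) = min(1+coins_for(12)=1+3=4, 1+coins_for(11)=1+2=3, 1+coins_for(6)=1+3=4, 1+coins_for(4)=1+2=3) = 3
coins_for(14) = min(1+coins_for(13)=1+3=4, 1+coins_for(12)=1+3=4, 1+coins_for(7)=1+1=2, 1+coins_for(5)=1+3=4) = 2
coins_for(15) = min(1+coins_for(14)=1+2=3, 1+coins_for(13)=1+3=4, 1+coins_for(8)=1+2=3, 1+coins_for(6)=1+3=4) = 3
coins_for(16) = min(1+coins_for(15)=1+3=4, 1+coins_for(14)=1+2=3, 1+coins_for(9)=1+1=2, 1+coins_for(7)=1+1=2) = 2
coins_for(17) = min(1+coins_for(16)=1+2=3, 1+coins_for(15)=1+3=4, 1+coins_for(10)=1+2=3, 1+coins_for(8)=1+2=3) = 3
coins_for(18) = min(1+coins_for(17)=1+3=4, 1+coins_for(16)=1+2=3, 1+coins_for(11)=1+2=3, 1+coins_for(9)=1+1=2) = 2
coins_for(19) = min(1+coins_for(18)=1+2=3, 1+coins_for(17)=1+3=4, 1+coins_for(12)=1+3=4, 1+coins_for(10)=1+2=3) = 3
coins_for(20) = min(1+coins_for(19)=1+3=4, 1+coins_for(18)=1+2=3, 1+coins_for(13)=1+3=4, 1+coins_for(11)=1+2=3) = 3
coins_for(21) = min(1+coins_for(20)=1+3=4, 1+coins_for(19)=1+3=4, 1+coins_for(14)=1+2=3, 1+coins_for(12)=1+3=4) = 3
coins_for(22) = min(1+coins_for(21)=1+3=4, 1+coins_for(20)=1+3=4, 1+coins_for(15)=1+3=4, 1+coins_for(13)=1+3=4) = 4
coins_for(23) = min(1+coins_for(22)=1+4=5, 1+coins_for(21)=1+3=4, 1+coins_for(16)=1+2=3, 1+coins_for(14)=1+2=3) = 3
coins_for(24) = min(1+coins_for(23)=1+3=4, 1+coins_for(22)=1+4=5, 1+coins_for(17)=1+3=4, 1+coins_for(15)=1+3=4) = 4
coins_for(25) = min(1+coins_for(24)=1+4=5, 1+coins_for(23)=1+3=4, 1+coins_for(18)=1+2=3, 1+coins_for(16)=1+2=3) = 3
coins_for(26) = min(1+coins_for(25)=1+3=4, 1+coins_for(24)=1+4=5, 1+coins_for(19)=1+3=4, 1+coins_for(17)=1+3=4) = 4
coins_for(27) = min(1+coins_for(26)=1+4=5, 1+coins_for(25)=1+3=4, 1+coins_for(20)=1+3=4, 1+coins_for(18)=1+2=3) = 3
coins_for(28) = min(1+coins_for(27)=1+3=4, 1+coins_for(26)=1+4=5, 1+coins_for(21)=1+3=4, 1+coins_for(19)=1+3=4) = 4
coins_for(29) = min(1+coins_for(28)=1+4=5, 1+coins_for(27)=1+3=4, 1+coins_for(22)=1+4=5, 1+coins_for(20)=1+3=4) = 4
coins_for(30) = min(1+coins_for(29)=1+4=5, 1+coins_for(28)=1+4=5, 1+coins_for(23)=1+3=4, 1+coins_for(21)=1+3=4) = 4
coins_for(31) = min(1+coins_for(30)=1+4=5, 1+coins_for(29)=1+4=5, 1+coins_for(24)=1+4=5, 1+coins_for(22)=1+4=5) = 5
coins_for(32) = min(1+coins_for(31)=1+5=6, 1+coins_for(30)=1+4=5, 1+coins_for(25)=1+3=4, 1+coins_for(23)=1+3=4) = 4

4


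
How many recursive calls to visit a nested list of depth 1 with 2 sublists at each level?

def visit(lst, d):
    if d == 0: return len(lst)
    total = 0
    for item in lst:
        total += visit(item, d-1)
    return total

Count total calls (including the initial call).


At depth 0 (root): 1 call
At depth 1: each of 1 parents calls visit on 2 children = 2 calls
Total: 1 + 2 = 3

3


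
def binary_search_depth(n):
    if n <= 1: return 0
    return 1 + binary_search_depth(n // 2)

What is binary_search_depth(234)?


234 / 2 = 117
117 / 2 = 58
58 / 2 = 29
29 / 2 = 14
14 / 2 = 7
7 / 2 = 3
3 / 2 = 1
Reached 1 after 7 halvings

7


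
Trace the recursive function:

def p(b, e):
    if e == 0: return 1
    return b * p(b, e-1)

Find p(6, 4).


p(6, 4)
= 6 * p(6, 3)
= 6 * 6 * p(6, 2)
= 6 * 6 * 6 * p(6, 1)
= 6 * 6 * 6 * 6 * p(6, 0)
= 6 * 6 * 6 * 6 * 1
= 1296

1296


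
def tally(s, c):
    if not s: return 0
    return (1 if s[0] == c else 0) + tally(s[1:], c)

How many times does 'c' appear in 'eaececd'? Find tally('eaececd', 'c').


s[0]='e' != 'c' -> 0
s[0]='a' != 'c' -> 0
s[0]='e' != 'c' -> 0
s[0]='c' == 'c' -> 1
s[0]='e' != 'c' -> 0
s[0]='c' == 'c' -> 1
s[0]='d' != 'c' -> 0
Sum: 0 + 0 + 0 + 1 + 0 + 1 + 0 = 2

2


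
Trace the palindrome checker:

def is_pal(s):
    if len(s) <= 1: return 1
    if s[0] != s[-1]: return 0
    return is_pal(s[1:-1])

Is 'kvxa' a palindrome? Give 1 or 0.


is_pal('kvxa'): s[0]='k' != s[-1]='a' -> return 0
Result: 0 (not a palindrome)

0


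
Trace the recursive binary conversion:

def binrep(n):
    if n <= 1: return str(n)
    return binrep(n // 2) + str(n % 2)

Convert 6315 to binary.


binrep(6315) = binrep(3157) + '1'
binrep(3157) = binrep(1578) + '1'
binrep(1578) = binrep(789) + '0'
binrep(789) = binrep(394) + '1'
binrep(394) = binrep(197) + '0'
binrep(197) = binrep(98) + '1'
binrep(98) = binrep(49) + '0'
binrep(49) = binrep(24) + '1'
binrep(24) = binrep(12) + '0'
binrep(12) = binrep(6) + '0'
binrep(6) = binrep(3) + '0'
binrep(3) = binrep(1) + '1'
binrep(1) = '1'  (base case)
Concatenating: '1' + '1' + '0' + '0' + '0' + '1' + '0' + '1' + '0' + '1' + '0' + '1' + '1' = '1100010101011'

1100010101011


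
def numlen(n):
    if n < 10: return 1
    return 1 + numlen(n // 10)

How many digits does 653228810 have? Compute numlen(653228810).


numlen(653228810) = 1 + numlen(65322881)
numlen(65322881) = 1 + numlen(6532288)
numlen(6532288) = 1 + numlen(653228)
numlen(653228) = 1 + numlen(65322)
numlen(65322) = 1 + numlen(6532)
numlen(6532) = 1 + numlen(653)
numlen(653) = 1 + numlen(65)
numlen(65) = 1 + numlen(6)
numlen(6) = 1  (base case: 6 < 10)
Unwinding: 1 + 1 + 1 + 1 + 1 + 1 + 1 + 1 + 1 = 9

9


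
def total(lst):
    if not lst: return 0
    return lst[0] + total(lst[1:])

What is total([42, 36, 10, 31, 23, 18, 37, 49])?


total([42, 36, 10, 31, 23, 18, 37, 49]) = 42 + total([36, 10, 31, 23, 18, 37, 49])
total([36, 10, 31, 23, 18, 37, 49]) = 36 + total([10, 31, 23, 18, 37, 49])
total([10, 31, 23, 18, 37, 49]) = 10 + total([31, 23, 18, 37, 49])
total([31, 23, 18, 37, 49]) = 31 + total([23, 18, 37, 49])
total([23, 18, 37, 49]) = 23 + total([18, 37, 49])
total([18, 37, 49]) = 18 + total([37, 49])
total([37, 49]) = 37 + total([49])
total([49]) = 49 + total([])
total([]) = 0  (base case)
Total: 42 + 36 + 10 + 31 + 23 + 18 + 37 + 49 + 0 = 246

246


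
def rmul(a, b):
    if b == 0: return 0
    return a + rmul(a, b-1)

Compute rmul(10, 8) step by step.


rmul(10, 8) = 10 + rmul(10, 7)
rmul(10, 7) = 10 + rmul(10, 6)
rmul(10, 6) = 10 + rmul(10, 5)
rmul(10, 5) = 10 + rmul(10, 4)
rmul(10, 4) = 10 + rmul(10, 3)
rmul(10, 3) = 10 + rmul(10, 2)
rmul(10, 2) = 10 + rmul(10, 1)
rmul(10, 1) = 10 + rmul(10, 0)
rmul(10, 0) = 0  (base case)
Total: 10 + 10 + 10 + 10 + 10 + 10 + 10 + 10 + 0 = 80

80


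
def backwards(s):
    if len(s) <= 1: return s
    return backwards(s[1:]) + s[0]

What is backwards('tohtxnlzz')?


backwards('tohtxnlzz') = backwards('ohtxnlzz') + 't'
backwards('ohtxnlzz') = backwards('htxnlzz') + 'o'
backwards('htxnlzz') = backwards('txnlzz') + 'h'
backwards('txnlzz') = backwards('xnlzz') + 't'
backwards('xnlzz') = backwards('nlzz') + 'x'
backwards('nlzz') = backwards('lzz') + 'n'
backwards('lzz') = backwards('zz') + 'l'
backwards('zz') = backwards('z') + 'z'
backwards('z') = 'z'  (base case)
Concatenating: 'z' + 'z' + 'l' + 'n' + 'x' + 't' + 'h' + 'o' + 't' = 'zzlnxthot'

zzlnxthot


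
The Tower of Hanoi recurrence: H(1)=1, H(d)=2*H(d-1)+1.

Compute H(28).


H(28) = 2 * H(27) + 1
H(27) = 2 * H(26) + 1
H(26) = 2 * H(25) + 1
H(25) = 2 * H(24) + 1
H(24) = 2 * H(23) + 1
H(23) = 2 * H(22) + 1
H(22) = 2 * H(21) + 1
H(21) = 2 * H(20) + 1
H(20) = 2 * H(19) + 1
H(19) = 2 * H(18) + 1
H(18) = 2 * H(17) + 1
H(17) = 2 * H(16) + 1
H(16) = 2 * H(15) + 1
H(15) = 2 * H(14) + 1
H(14) = 2 * H(13) + 1
H(13) = 2 * H(12) + 1
H(12) = 2 * H(11) + 1
H(11) = 2 * H(10) + 1
H(10) = 2 * H(9) + 1
H(9) = 2 * H(8) + 1
H(8) = 2 * H(7) + 1
H(7) = 2 * H(6) + 1
H(6) = 2 * H(5) + 1
H(5) = 2 * H(4) + 1
H(4) = 2 * H(3) + 1
H(3) = 2 * H(2) + 1
H(2) = 2 * H(1) + 1
H(1) = 1  (base case)
H(2) = 2 * 1 + 1 = 3
H(3) = 2 * 3 + 1 = 7
H(4) = 2 * 7 + 1 = 15
H(5) = 2 * 15 + 1 = 31
H(6) = 2 * 31 + 1 = 63
H(7) = 2 * 63 + 1 = 127
H(8) = 2 * 127 + 1 = 255
H(9) = 2 * 255 + 1 = 511
H(10) = 2 * 511 + 1 = 1023
H(11) = 2 * 1023 + 1 = 2047
H(12) = 2 * 2047 + 1 = 4095
H(13) = 2 * 4095 + 1 = 8191
H(14) = 2 * 8191 + 1 = 16383
H(15) = 2 * 16383 + 1 = 32767
H(16) = 2 * 32767 + 1 = 65535
H(17) = 2 * 65535 + 1 = 131071
H(18) = 2 * 131071 + 1 = 262143
H(19) = 2 * 262143 + 1 = 524287
H(20) = 2 * 524287 + 1 = 1048575
H(21) = 2 * 1048575 + 1 = 2097151
H(22) = 2 * 2097151 + 1 = 4194303
H(23) = 2 * 4194303 + 1 = 8388607
H(24) = 2 * 8388607 + 1 = 16777215
H(25) = 2 * 16777215 + 1 = 33554431
H(26) = 2 * 33554431 + 1 = 67108863
H(27) = 2 * 67108863 + 1 = 134217727
H(28) = 2 * 134217727 + 1 = 268435455

268435455


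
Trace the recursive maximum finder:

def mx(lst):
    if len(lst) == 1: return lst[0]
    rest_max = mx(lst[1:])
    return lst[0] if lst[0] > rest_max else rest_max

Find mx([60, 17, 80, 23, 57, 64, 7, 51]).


mx([60, 17, 80, 23, 57, 64, 7, 51]): compare 60 with mx([17, 80, 23, 57, 64, 7, 51])
mx([17, 80, 23, 57, 64, 7, 51]): compare 17 with mx([80, 23, 57, 64, 7, 51])
mx([80, 23, 57, 64, 7, 51]): compare 80 with mx([23, 57, 64, 7, 51])
mx([23, 57, 64, 7, 51]): compare 23 with mx([57, 64, 7, 51])
mx([57, 64, 7, 51]): compare 57 with mx([64, 7, 51])
mx([64, 7, 51]): compare 64 with mx([7, 51])
mx([7, 51]): compare 7 with mx([51])
mx([51]) = 51  (base case)
Compare 7 with 51 -> 51
Compare 64 with 51 -> 64
Compare 57 with 64 -> 64
Compare 23 with 64 -> 64
Compare 80 with 64 -> 80
Compare 17 with 80 -> 80
Compare 60 with 80 -> 80

80


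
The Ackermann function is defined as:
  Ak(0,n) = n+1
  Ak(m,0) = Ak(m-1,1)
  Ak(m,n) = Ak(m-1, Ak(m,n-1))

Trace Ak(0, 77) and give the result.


Ak(0, 77) = 78
Result: Ak(0, 77) = 78

78


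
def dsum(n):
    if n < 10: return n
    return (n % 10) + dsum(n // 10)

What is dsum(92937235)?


dsum(92937235) = 5 + dsum(9293723)
dsum(9293723) = 3 + dsum(929372)
dsum(929372) = 2 + dsum(92937)
dsum(92937) = 7 + dsum(9293)
dsum(9293) = 3 + dsum(929)
dsum(929) = 9 + dsum(92)
dsum(92) = 2 + dsum(9)
dsum(9) = 9  (base case)
Total: 5 + 3 + 2 + 7 + 3 + 9 + 2 + 9 = 40

40


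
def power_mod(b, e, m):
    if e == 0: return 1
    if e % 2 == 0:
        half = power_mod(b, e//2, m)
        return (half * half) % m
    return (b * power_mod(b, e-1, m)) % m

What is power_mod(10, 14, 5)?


power_mod(10, 14, 5): e is even, compute power_mod(10, 7, 5)
  power_mod(10, 7, 5): e is odd, compute power_mod(10, 6, 5)
    power_mod(10, 6, 5): e is even, compute power_mod(10, 3, 5)
      power_mod(10, 3, 5): e is odd, compute power_mod(10, 2, 5)
        power_mod(10, 2, 5): e is even, compute power_mod(10, 1, 5)
          power_mod(10, 1, 5): e is odd, compute power_mod(10, 0, 5)
          power_mod(10, 0, 5) = 1
          (10 * 1) % 5 = 0
        half=0, (0*0) % 5 = 0
      (10 * 0) % 5 = 0
    half=0, (0*0) % 5 = 0
  (10 * 0) % 5 = 0
half=0, (0*0) % 5 = 0

0


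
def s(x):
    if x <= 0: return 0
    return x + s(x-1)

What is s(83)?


s(83)
= 83 + 82 + 81 + 80 + 79 + 78 + 77 + 76 + 75 + 74 + 73 + 72 + 71 + 70 + 69 + 68 + 67 + 66 + 65 + 64 + 63 + 62 + 61 + 60 + 59 + 58 + 57 + 56 + 55 + 54 + 53 + 52 + 51 + 50 + 49 + 48 + 47 + 46 + 45 + 44 + 43 + 42 + 41 + 40 + 39 + 38 + 37 + 36 + 35 + 34 + 33 + 32 + 31 + 30 + 29 + 28 + 27 + 26 + 25 + 24 + 23 + 22 + 21 + 20 + 19 + 18 + 17 + 16 + 15 + 14 + 13 + 12 + 11 + 10 + 9 + 8 + 7 + 6 + 5 + 4 + 3 + 2 + 1 + s(0)
= 83 + 82 + 81 + 80 + 79 + 78 + 77 + 76 + 75 + 74 + 73 + 72 + 71 + 70 + 69 + 68 + 67 + 66 + 65 + 64 + 63 + 62 + 61 + 60 + 59 + 58 + 57 + 56 + 55 + 54 + 53 + 52 + 51 + 50 + 49 + 48 + 47 + 46 + 45 + 44 + 43 + 42 + 41 + 40 + 39 + 38 + 37 + 36 + 35 + 34 + 33 + 32 + 31 + 30 + 29 + 28 + 27 + 26 + 25 + 24 + 23 + 22 + 21 + 20 + 19 + 18 + 17 + 16 + 15 + 14 + 13 + 12 + 11 + 10 + 9 + 8 + 7 + 6 + 5 + 4 + 3 + 2 + 1 + 0
= 3486

3486


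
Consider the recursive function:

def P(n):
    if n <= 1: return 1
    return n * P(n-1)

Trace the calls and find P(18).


P(18)
= 18 * P(17)
= 18 * 17 * P(16)
= 18 * 17 * 16 * P(15)
= 18 * 17 * 16 * 15 * P(14)
= 18 * 17 * 16 * 15 * 14 * P(13)
= 18 * 17 * 16 * 15 * 14 * 13 * P(12)
= 18 * 17 * 16 * 15 * 14 * 13 * 12 * P(11)
= 18 * 17 * 16 * 15 * 14 * 13 * 12 * 11 * P(10)
= 18 * 17 * 16 * 15 * 14 * 13 * 12 * 11 * 10 * P(9)
= 18 * 17 * 16 * 15 * 14 * 13 * 12 * 11 * 10 * 9 * P(8)
= 18 * 17 * 16 * 15 * 14 * 13 * 12 * 11 * 10 * 9 * 8 * P(7)
= 18 * 17 * 16 * 15 * 14 * 13 * 12 * 11 * 10 * 9 * 8 * 7 * P(6)
= 18 * 17 * 16 * 15 * 14 * 13 * 12 * 11 * 10 * 9 * 8 * 7 * 6 * P(5)
= 18 * 17 * 16 * 15 * 14 * 13 * 12 * 11 * 10 * 9 * 8 * 7 * 6 * 5 * P(4)
= 18 * 17 * 16 * 15 * 14 * 13 * 12 * 11 * 10 * 9 * 8 * 7 * 6 * 5 * 4 * P(3)
= 18 * 17 * 16 * 15 * 14 * 13 * 12 * 11 * 10 * 9 * 8 * 7 * 6 * 5 * 4 * 3 * P(2)
= 18 * 17 * 16 * 15 * 14 * 13 * 12 * 11 * 10 * 9 * 8 * 7 * 6 * 5 * 4 * 3 * 2 * P(1)
= 18 * 17 * 16 * 15 * 14 * 13 * 12 * 11 * 10 * 9 * 8 * 7 * 6 * 5 * 4 * 3 * 2 * 1
= 6402373705728000

6402373705728000


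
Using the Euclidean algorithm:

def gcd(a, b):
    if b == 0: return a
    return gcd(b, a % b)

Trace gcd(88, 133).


gcd(88, 133) = gcd(133, 88)
gcd(133, 88) = gcd(88, 45)
gcd(88, 45) = gcd(45, 43)
gcd(45, 43) = gcd(43, 2)
gcd(43, 2) = gcd(2, 1)
gcd(2, 1) = gcd(1, 0)
gcd(1, 0) = 1  (base case)

1


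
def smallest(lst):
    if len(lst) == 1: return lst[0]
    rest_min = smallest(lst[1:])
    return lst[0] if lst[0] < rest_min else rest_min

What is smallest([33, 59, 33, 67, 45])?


smallest([33, 59, 33, 67, 45]): compare 33 with smallest([59, 33, 67, 45])
smallest([59, 33, 67, 45]): compare 59 with smallest([33, 67, 45])
smallest([33, 67, 45]): compare 33 with smallest([67, 45])
smallest([67, 45]): compare 67 with smallest([45])
smallest([45]) = 45  (base case)
Compare 67 with 45 -> 45
Compare 33 with 45 -> 33
Compare 59 with 33 -> 33
Compare 33 with 33 -> 33

33


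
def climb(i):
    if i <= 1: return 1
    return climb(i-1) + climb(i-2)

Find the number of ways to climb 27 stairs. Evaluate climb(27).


Building up from base cases:
climb(0) = 1
climb(1) = 1
climb(2) = climb(1) + climb(0) = 1 + 1 = 2
climb(3) = climb(2) + climb(1) = 2 + 1 = 3
climb(4) = climb(3) + climb(2) = 3 + 2 = 5
climb(5) = climb(4) + climb(3) = 5 + 3 = 8
climb(6) = climb(5) + climb(4) = 8 + 5 = 13
climb(7) = climb(6) + climb(5) = 13 + 8 = 21
climb(8) = climb(7) + climb(6) = 21 + 13 = 34
climb(9) = climb(8) + climb(7) = 34 + 21 = 55
climb(10) = climb(9) + climb(8) = 55 + 34 = 89
climb(11) = climb(10) + climb(9) = 89 + 55 = 144
climb(12) = climb(11) + climb(10) = 144 + 89 = 233
climb(13) = climb(12) + climb(11) = 233 + 144 = 377
climb(14) = climb(13) + climb(12) = 377 + 233 = 610
climb(15) = climb(14) + climb(13) = 610 + 377 = 987
climb(16) = climb(15) + climb(14) = 987 + 610 = 1597
climb(17) = climb(16) + climb(15) = 1597 + 987 = 2584
climb(18) = climb(17) + climb(16) = 2584 + 1597 = 4181
climb(19) = climb(18) + climb(17) = 4181 + 2584 = 6765
climb(20) = climb(19) + climb(18) = 6765 + 4181 = 10946
climb(21) = climb(20) + climb(19) = 10946 + 6765 = 17711
climb(22) = climb(21) + climb(20) = 17711 + 10946 = 28657
climb(23) = climb(22) + climb(21) = 28657 + 17711 = 46368
climb(24) = climb(23) + climb(22) = 46368 + 28657 = 75025
climb(25) = climb(24) + climb(23) = 75025 + 46368 = 121393
climb(26) = climb(25) + climb(24) = 121393 + 75025 = 196418
climb(27) = climb(26) + climb(25) = 196418 + 121393 = 317811

317811


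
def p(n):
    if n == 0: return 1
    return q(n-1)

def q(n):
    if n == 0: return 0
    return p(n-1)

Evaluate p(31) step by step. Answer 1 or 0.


p(31) = q(30)
q(30) = p(29)
p(29) = q(28)
q(28) = p(27)
p(27) = q(26)
q(26) = p(25)
p(25) = q(24)
q(24) = p(23)
p(23) = q(22)
q(22) = p(21)
p(21) = q(20)
q(20) = p(19)
p(19) = q(18)
q(18) = p(17)
p(17) = q(16)
q(16) = p(15)
p(15) = q(14)
q(14) = p(13)
p(13) = q(12)
q(12) = p(11)
p(11) = q(10)
q(10) = p(9)
p(9) = q(8)
q(8) = p(7)
p(7) = q(6)
q(6) = p(5)
p(5) = q(4)
q(4) = p(3)
p(3) = q(2)
q(2) = p(1)
p(1) = q(0)
q(0) = 0  (base case)
Result: 0

0


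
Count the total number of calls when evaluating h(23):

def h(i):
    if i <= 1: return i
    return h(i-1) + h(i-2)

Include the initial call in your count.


Let C(n) = total calls for h(n)
C(0) = 1, C(1) = 1
C(2) = 1 + C(1) + C(0) = 1 + 1 + 1 = 3
C(3) = 1 + C(2) + C(1) = 1 + 3 + 1 = 5
C(4) = 1 + C(3) + C(2) = 1 + 5 + 3 = 9
C(5) = 1 + C(4) + C(3) = 1 + 9 + 5 = 15
C(6) = 1 + C(5) + C(4) = 1 + 15 + 9 = 25
C(7) = 1 + C(6) + C(5) = 1 + 25 + 15 = 41
C(8) = 1 + C(7) + C(6) = 1 + 41 + 25 = 67
C(9) = 1 + C(8) + C(7) = 1 + 67 + 41 = 109
C(10) = 1 + C(9) + C(8) = 1 + 109 + 67 = 177
C(11) = 1 + C(10) + C(9) = 1 + 177 + 109 = 287
C(12) = 1 + C(11) + C(10) = 1 + 287 + 177 = 465
C(13) = 1 + C(12) + C(11) = 1 + 465 + 287 = 753
C(14) = 1 + C(13) + C(12) = 1 + 753 + 465 = 1219
C(15) = 1 + C(14) + C(13) = 1 + 1219 + 753 = 1973
C(16) = 1 + C(15) + C(14) = 1 + 1973 + 1219 = 3193
C(17) = 1 + C(16) + C(15) = 1 + 3193 + 1973 = 5167
C(18) = 1 + C(17) + C(16) = 1 + 5167 + 3193 = 8361
C(19) = 1 + C(18) + C(17) = 1 + 8361 + 5167 = 13529
C(20) = 1 + C(19) + C(18) = 1 + 13529 + 8361 = 21891
C(21) = 1 + C(20) + C(19) = 1 + 21891 + 13529 = 35421
C(22) = 1 + C(21) + C(20) = 1 + 35421 + 21891 = 57313
C(23) = 1 + C(22) + C(21) = 1 + 57313 + 35421 = 92735

92735


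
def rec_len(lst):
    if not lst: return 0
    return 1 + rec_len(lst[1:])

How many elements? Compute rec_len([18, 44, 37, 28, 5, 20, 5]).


rec_len([18, 44, 37, 28, 5, 20, 5]) = 1 + rec_len([44, 37, 28, 5, 20, 5])
rec_len([44, 37, 28, 5, 20, 5]) = 1 + rec_len([37, 28, 5, 20, 5])
rec_len([37, 28, 5, 20, 5]) = 1 + rec_len([28, 5, 20, 5])
rec_len([28, 5, 20, 5]) = 1 + rec_len([5, 20, 5])
rec_len([5, 20, 5]) = 1 + rec_len([20, 5])
rec_len([20, 5]) = 1 + rec_len([5])
rec_len([5]) = 1 + rec_len([])
rec_len([]) = 0  (base case)
Unwinding: 1 + 1 + 1 + 1 + 1 + 1 + 1 + 0 = 7

7


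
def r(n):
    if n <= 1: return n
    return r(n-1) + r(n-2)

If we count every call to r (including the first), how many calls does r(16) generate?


Let C(n) = total calls for r(n)
C(0) = 1, C(1) = 1
C(2) = 1 + C(1) + C(0) = 1 + 1 + 1 = 3
C(3) = 1 + C(2) + C(1) = 1 + 3 + 1 = 5
C(4) = 1 + C(3) + C(2) = 1 + 5 + 3 = 9
C(5) = 1 + C(4) + C(3) = 1 + 9 + 5 = 15
C(6) = 1 + C(5) + C(4) = 1 + 15 + 9 = 25
C(7) = 1 + C(6) + C(5) = 1 + 25 + 15 = 41
C(8) = 1 + C(7) + C(6) = 1 + 41 + 25 = 67
C(9) = 1 + C(8) + C(7) = 1 + 67 + 41 = 109
C(10) = 1 + C(9) + C(8) = 1 + 109 + 67 = 177
C(11) = 1 + C(10) + C(9) = 1 + 177 + 109 = 287
C(12) = 1 + C(11) + C(10) = 1 + 287 + 177 = 465
C(13) = 1 + C(12) + C(11) = 1 + 465 + 287 = 753
C(14) = 1 + C(13) + C(12) = 1 + 753 + 465 = 1219
C(15) = 1 + C(14) + C(13) = 1 + 1219 + 753 = 1973
C(16) = 1 + C(15) + C(14) = 1 + 1973 + 1219 = 3193

3193


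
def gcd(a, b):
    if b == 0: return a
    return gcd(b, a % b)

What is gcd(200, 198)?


gcd(200, 198) = gcd(198, 2)
gcd(198, 2) = gcd(2, 0)
gcd(2, 0) = 2  (base case)

2


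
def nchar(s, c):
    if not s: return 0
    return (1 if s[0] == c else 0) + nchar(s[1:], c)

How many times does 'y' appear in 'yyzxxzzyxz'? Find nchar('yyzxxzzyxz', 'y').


s[0]='y' == 'y' -> 1
s[0]='y' == 'y' -> 1
s[0]='z' != 'y' -> 0
s[0]='x' != 'y' -> 0
s[0]='x' != 'y' -> 0
s[0]='z' != 'y' -> 0
s[0]='z' != 'y' -> 0
s[0]='y' == 'y' -> 1
s[0]='x' != 'y' -> 0
s[0]='z' != 'y' -> 0
Sum: 1 + 1 + 0 + 0 + 0 + 0 + 0 + 1 + 0 + 0 = 3

3


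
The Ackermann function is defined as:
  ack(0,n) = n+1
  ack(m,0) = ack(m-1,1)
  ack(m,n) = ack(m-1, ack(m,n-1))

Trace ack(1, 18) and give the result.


ack(1, 18) = ack(0, ack(1, 17))
  ack(1, 17) = ack(0, ack(1, 16))
    ack(1, 16) = ack(0, ack(1, 15))
      ack(1, 15) = ack(0, ack(1, 14))
        ack(1, 14) = ack(0, ack(1, 13))
          ack(1, 13) = ack(0, ack(1, 12))
          ack(1, 12) = ack(0, ack(1, 11))
          ack(1, 11) = ack(0, ack(1, 10))
          ack(1, 10) = ack(0, ack(1, 9))
          ack(1, 9) = ack(0, ack(1, 8))
          ack(1, 8) = ack(0, ack(1, 7))
          ack(1, 7) = ack(0, ack(1, 6))
          ack(1, 6) = ack(0, ack(1, 5))
          ack(1, 5) = ack(0, ack(1, 4))
          ack(1, 4) = ack(0, ack(1, 3))
          ack(1, 3) = ack(0, ack(1, 2))
          ack(1, 2) = ack(0, ack(1, 1))
          ack(1, 1) = ack(0, ack(1, 0))
          ack(1, 0) = ack(0, 1)
          ack(0, 1) = 2
            = ack(0, 2)
          ack(0, 2) = 3
            = ack(0, 3)
          ack(0, 3) = 4
            = ack(0, 4)
... (trace truncated)
Result: ack(1, 18) = 20

20


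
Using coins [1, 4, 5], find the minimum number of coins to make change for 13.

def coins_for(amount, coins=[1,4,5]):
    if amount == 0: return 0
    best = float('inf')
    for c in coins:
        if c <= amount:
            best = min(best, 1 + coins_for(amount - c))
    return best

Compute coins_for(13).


Building up with DP:
coins_for(0) = 0
coins_for(1) = min(1+coins_for(0)=1+0=1) = 1
coins_for(2) = min(1+coins_for(1)=1+1=2) = 2
coins_for(3) = min(1+coins_for(2)=1+2=3) = 3
coins_for(4) = min(1+coins_for(3)=1+3=4, 1+coins_for(0)=1+0=1) = 1
coins_for(5) = min(1+coins_for(4)=1+1=2, 1+coins_for(1)=1+1=2, 1+coins_for(0)=1+0=1) = 1
coins_for(6) = min(1+coins_for(5)=1+1=2, 1+coins_for(2)=1+2=3, 1+coins_for(1)=1+1=2) = 2
coins_for(7) = min(1+coins_for(6)=1+2=3, 1+coins_for(3)=1+3=4, 1+coins_for(2)=1+2=3) = 3
coins_for(8) = min(1+coins_for(7)=1+3=4, 1+coins_for(4)=1+1=2, 1+coins_for(3)=1+3=4) = 2
coins_for(9) = min(1+coins_for(8)=1+2=3, 1+coins_for(5)=1+1=2, 1+coins_for(4)=1+1=2) = 2
coins_for(10) = min(1+coins_for(9)=1+2=3, 1+coins_for(6)=1+2=3, 1+coins_for(5)=1+1=2) = 2
coins_for(11) = min(1+coins_for(10)=1+2=3, 1+coins_for(7)=1+3=4, 1+coins_for(6)=1+2=3) = 3
coins_for(12) = min(1+coins_for(11)=1+3=4, 1+coins_for(8)=1+2=3, 1+coins_for(7)=1+3=4) = 3
coins_for(13) = min(1+coins_for(12)=1+3=4, 1+coins_for(9)=1+2=3, 1+coins_for(8)=1+2=3) = 3

3


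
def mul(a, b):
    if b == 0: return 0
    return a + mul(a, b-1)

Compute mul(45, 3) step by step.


mul(45, 3) = 45 + mul(45, 2)
mul(45, 2) = 45 + mul(45, 1)
mul(45, 1) = 45 + mul(45, 0)
mul(45, 0) = 0  (base case)
Total: 45 + 45 + 45 + 0 = 135

135


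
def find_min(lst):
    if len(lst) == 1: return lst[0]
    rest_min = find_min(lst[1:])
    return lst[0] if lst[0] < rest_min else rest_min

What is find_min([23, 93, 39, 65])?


find_min([23, 93, 39, 65]): compare 23 with find_min([93, 39, 65])
find_min([93, 39, 65]): compare 93 with find_min([39, 65])
find_min([39, 65]): compare 39 with find_min([65])
find_min([65]) = 65  (base case)
Compare 39 with 65 -> 39
Compare 93 with 39 -> 39
Compare 23 with 39 -> 23

23


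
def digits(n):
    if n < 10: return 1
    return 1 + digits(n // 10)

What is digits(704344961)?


digits(704344961) = 1 + digits(70434496)
digits(70434496) = 1 + digits(7043449)
digits(7043449) = 1 + digits(704344)
digits(704344) = 1 + digits(70434)
digits(70434) = 1 + digits(7043)
digits(7043) = 1 + digits(704)
digits(704) = 1 + digits(70)
digits(70) = 1 + digits(7)
digits(7) = 1  (base case: 7 < 10)
Unwinding: 1 + 1 + 1 + 1 + 1 + 1 + 1 + 1 + 1 = 9

9


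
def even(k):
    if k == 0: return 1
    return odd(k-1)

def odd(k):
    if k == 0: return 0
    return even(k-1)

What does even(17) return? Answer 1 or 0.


even(17) = odd(16)
odd(16) = even(15)
even(15) = odd(14)
odd(14) = even(13)
even(13) = odd(12)
odd(12) = even(11)
even(11) = odd(10)
odd(10) = even(9)
even(9) = odd(8)
odd(8) = even(7)
even(7) = odd(6)
odd(6) = even(5)
even(5) = odd(4)
odd(4) = even(3)
even(3) = odd(2)
odd(2) = even(1)
even(1) = odd(0)
odd(0) = 0  (base case)
Result: 0

0


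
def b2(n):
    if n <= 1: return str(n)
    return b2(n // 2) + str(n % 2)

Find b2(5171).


b2(5171) = b2(2585) + '1'
b2(2585) = b2(1292) + '1'
b2(1292) = b2(646) + '0'
b2(646) = b2(323) + '0'
b2(323) = b2(161) + '1'
b2(161) = b2(80) + '1'
b2(80) = b2(40) + '0'
b2(40) = b2(20) + '0'
b2(20) = b2(10) + '0'
b2(10) = b2(5) + '0'
b2(5) = b2(2) + '1'
b2(2) = b2(1) + '0'
b2(1) = '1'  (base case)
Concatenating: '1' + '0' + '1' + '0' + '0' + '0' + '0' + '1' + '1' + '0' + '0' + '1' + '1' = '1010000110011'

1010000110011
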